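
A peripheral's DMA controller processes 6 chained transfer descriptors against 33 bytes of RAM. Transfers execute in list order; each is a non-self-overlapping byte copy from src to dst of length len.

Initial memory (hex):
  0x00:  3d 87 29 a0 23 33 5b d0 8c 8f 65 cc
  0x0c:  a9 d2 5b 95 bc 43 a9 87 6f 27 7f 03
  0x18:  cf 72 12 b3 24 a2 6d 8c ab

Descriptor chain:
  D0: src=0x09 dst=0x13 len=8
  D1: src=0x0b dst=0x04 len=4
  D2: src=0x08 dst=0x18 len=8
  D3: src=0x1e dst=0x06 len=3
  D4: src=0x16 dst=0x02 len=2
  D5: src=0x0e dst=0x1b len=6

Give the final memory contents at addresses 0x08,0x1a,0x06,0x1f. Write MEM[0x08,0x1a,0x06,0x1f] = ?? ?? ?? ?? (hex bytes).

MEM[0x08,0x1a,0x06,0x1f] = ab 65 5b a9

[0] 0x09->0x13 len=8 : 8f 65 cc a9 d2 5b 95 bc
[1] 0x0b->0x04 len=4 : cc a9 d2 5b
[2] 0x08->0x18 len=8 : 8c 8f 65 cc a9 d2 5b 95
[3] 0x1e->0x06 len=3 : 5b 95 ab
[4] 0x16->0x02 len=2 : a9 d2
[5] 0x0e->0x1b len=6 : 5b 95 bc 43 a9 8f
query mem[0x08]=0xab, mem[0x1a]=0x65, mem[0x06]=0x5b, mem[0x1f]=0xa9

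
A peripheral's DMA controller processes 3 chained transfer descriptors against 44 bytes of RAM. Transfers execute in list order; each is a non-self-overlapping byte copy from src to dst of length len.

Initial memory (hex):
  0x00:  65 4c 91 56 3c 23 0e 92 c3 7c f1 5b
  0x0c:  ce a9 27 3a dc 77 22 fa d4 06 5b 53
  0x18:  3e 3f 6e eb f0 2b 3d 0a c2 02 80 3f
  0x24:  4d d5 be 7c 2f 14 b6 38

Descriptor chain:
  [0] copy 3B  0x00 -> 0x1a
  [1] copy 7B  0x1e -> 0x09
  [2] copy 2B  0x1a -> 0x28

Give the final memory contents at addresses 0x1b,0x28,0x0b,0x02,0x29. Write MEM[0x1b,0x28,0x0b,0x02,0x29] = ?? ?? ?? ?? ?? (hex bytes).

MEM[0x1b,0x28,0x0b,0x02,0x29] = 4c 65 c2 91 4c

#0 dst[0x1a+3] := {0x65,0x4c,0x91}
#1 dst[0x09+7] := {0x3d,0x0a,0xc2,0x02,0x80,0x3f,0x4d}
#2 dst[0x28+2] := {0x65,0x4c}
query mem[0x1b]=0x4c, mem[0x28]=0x65, mem[0x0b]=0xc2, mem[0x02]=0x91, mem[0x29]=0x4c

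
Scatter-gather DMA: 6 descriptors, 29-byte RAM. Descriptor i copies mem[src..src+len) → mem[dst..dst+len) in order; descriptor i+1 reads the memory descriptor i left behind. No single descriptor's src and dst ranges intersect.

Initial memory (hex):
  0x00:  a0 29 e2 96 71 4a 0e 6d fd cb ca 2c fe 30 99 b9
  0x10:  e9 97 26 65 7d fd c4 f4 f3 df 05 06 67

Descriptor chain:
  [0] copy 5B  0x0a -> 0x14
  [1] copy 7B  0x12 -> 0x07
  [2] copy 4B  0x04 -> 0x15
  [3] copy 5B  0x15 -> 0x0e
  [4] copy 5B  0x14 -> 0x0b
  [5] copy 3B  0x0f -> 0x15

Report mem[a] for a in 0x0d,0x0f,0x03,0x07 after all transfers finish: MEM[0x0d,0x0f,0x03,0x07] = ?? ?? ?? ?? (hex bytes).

D0: mem[0x14..0x18] <- [ca 2c fe 30 99]
D1: mem[0x07..0x0d] <- [26 65 ca 2c fe 30 99]
D2: mem[0x15..0x18] <- [71 4a 0e 26]
D3: mem[0x0e..0x12] <- [71 4a 0e 26 df]
D4: mem[0x0b..0x0f] <- [ca 71 4a 0e 26]
D5: mem[0x15..0x17] <- [26 0e 26]
query mem[0x0d]=0x4a, mem[0x0f]=0x26, mem[0x03]=0x96, mem[0x07]=0x26

MEM[0x0d,0x0f,0x03,0x07] = 4a 26 96 26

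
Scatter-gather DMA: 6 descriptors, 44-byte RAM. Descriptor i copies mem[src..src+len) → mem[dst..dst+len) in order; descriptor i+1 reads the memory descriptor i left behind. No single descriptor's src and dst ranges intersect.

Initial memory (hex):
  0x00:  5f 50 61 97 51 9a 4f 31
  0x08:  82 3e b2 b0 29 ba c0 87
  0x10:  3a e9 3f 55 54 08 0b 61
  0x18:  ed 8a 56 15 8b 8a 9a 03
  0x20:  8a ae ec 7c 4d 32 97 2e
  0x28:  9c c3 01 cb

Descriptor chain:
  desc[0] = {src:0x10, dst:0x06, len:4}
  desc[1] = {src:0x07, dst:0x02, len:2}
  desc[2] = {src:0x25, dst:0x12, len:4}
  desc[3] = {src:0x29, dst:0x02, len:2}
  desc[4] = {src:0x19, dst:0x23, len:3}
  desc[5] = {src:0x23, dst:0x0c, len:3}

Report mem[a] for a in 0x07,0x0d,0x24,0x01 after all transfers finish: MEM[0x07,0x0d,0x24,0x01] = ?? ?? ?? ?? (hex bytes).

#0 dst[0x06+4] := {0x3a,0xe9,0x3f,0x55}
#1 dst[0x02+2] := {0xe9,0x3f}
#2 dst[0x12+4] := {0x32,0x97,0x2e,0x9c}
#3 dst[0x02+2] := {0xc3,0x01}
#4 dst[0x23+3] := {0x8a,0x56,0x15}
#5 dst[0x0c+3] := {0x8a,0x56,0x15}
query mem[0x07]=0xe9, mem[0x0d]=0x56, mem[0x24]=0x56, mem[0x01]=0x50

MEM[0x07,0x0d,0x24,0x01] = e9 56 56 50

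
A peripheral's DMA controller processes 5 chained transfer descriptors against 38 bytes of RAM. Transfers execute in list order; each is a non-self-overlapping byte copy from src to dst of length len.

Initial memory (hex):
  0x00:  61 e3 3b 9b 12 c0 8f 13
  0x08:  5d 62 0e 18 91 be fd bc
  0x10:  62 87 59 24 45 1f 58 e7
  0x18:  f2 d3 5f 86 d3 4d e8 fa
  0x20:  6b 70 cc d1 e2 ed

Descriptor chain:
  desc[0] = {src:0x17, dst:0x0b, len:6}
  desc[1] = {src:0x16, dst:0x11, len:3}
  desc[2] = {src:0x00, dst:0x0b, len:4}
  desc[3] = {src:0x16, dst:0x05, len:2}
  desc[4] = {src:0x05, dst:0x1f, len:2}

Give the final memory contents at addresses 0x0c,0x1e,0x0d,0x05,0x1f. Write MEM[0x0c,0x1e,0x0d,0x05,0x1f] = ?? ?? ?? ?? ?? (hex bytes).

[0] 0x17->0x0b len=6 : e7 f2 d3 5f 86 d3
[1] 0x16->0x11 len=3 : 58 e7 f2
[2] 0x00->0x0b len=4 : 61 e3 3b 9b
[3] 0x16->0x05 len=2 : 58 e7
[4] 0x05->0x1f len=2 : 58 e7
query mem[0x0c]=0xe3, mem[0x1e]=0xe8, mem[0x0d]=0x3b, mem[0x05]=0x58, mem[0x1f]=0x58

MEM[0x0c,0x1e,0x0d,0x05,0x1f] = e3 e8 3b 58 58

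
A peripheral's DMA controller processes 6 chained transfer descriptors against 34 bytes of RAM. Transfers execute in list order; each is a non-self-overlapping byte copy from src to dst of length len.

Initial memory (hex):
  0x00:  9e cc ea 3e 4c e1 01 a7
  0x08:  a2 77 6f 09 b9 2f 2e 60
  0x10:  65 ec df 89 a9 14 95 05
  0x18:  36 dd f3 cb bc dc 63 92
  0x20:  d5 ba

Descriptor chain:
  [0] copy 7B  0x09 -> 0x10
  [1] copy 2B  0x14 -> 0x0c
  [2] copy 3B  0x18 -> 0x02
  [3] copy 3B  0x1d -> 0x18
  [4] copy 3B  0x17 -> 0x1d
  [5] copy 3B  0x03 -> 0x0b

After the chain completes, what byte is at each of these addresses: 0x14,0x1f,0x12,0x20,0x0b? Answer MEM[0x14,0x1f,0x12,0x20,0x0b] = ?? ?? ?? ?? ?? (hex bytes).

MEM[0x14,0x1f,0x12,0x20,0x0b] = 2f 63 09 d5 dd

#0 dst[0x10+7] := {0x77,0x6f,0x09,0xb9,0x2f,0x2e,0x60}
#1 dst[0x0c+2] := {0x2f,0x2e}
#2 dst[0x02+3] := {0x36,0xdd,0xf3}
#3 dst[0x18+3] := {0xdc,0x63,0x92}
#4 dst[0x1d+3] := {0x05,0xdc,0x63}
#5 dst[0x0b+3] := {0xdd,0xf3,0xe1}
query mem[0x14]=0x2f, mem[0x1f]=0x63, mem[0x12]=0x09, mem[0x20]=0xd5, mem[0x0b]=0xdd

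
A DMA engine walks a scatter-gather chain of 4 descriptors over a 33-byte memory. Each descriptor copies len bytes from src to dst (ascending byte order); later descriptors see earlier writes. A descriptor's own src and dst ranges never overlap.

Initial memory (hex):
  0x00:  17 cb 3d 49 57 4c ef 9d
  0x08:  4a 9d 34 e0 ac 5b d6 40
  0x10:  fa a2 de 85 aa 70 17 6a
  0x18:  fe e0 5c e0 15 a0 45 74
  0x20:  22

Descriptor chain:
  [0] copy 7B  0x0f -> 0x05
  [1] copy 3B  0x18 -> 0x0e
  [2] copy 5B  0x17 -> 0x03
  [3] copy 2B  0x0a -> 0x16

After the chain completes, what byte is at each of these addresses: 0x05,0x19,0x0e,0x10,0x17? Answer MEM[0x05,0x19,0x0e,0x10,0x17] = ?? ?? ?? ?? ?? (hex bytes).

D0: mem[0x05..0x0b] <- [40 fa a2 de 85 aa 70]
D1: mem[0x0e..0x10] <- [fe e0 5c]
D2: mem[0x03..0x07] <- [6a fe e0 5c e0]
D3: mem[0x16..0x17] <- [aa 70]
query mem[0x05]=0xe0, mem[0x19]=0xe0, mem[0x0e]=0xfe, mem[0x10]=0x5c, mem[0x17]=0x70

MEM[0x05,0x19,0x0e,0x10,0x17] = e0 e0 fe 5c 70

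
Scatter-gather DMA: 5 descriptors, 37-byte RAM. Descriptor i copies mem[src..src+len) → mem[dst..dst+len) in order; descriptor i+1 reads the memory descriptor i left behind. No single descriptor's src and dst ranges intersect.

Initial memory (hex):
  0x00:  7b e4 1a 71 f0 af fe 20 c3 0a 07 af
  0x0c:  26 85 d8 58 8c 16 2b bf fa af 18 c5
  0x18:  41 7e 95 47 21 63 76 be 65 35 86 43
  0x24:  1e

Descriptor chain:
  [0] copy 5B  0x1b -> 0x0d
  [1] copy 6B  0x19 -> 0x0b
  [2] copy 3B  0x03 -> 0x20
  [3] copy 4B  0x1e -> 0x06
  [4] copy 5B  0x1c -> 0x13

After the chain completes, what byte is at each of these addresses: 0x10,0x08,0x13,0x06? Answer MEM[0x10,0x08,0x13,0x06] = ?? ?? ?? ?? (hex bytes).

MEM[0x10,0x08,0x13,0x06] = 76 71 21 76

#0 dst[0x0d+5] := {0x47,0x21,0x63,0x76,0xbe}
#1 dst[0x0b+6] := {0x7e,0x95,0x47,0x21,0x63,0x76}
#2 dst[0x20+3] := {0x71,0xf0,0xaf}
#3 dst[0x06+4] := {0x76,0xbe,0x71,0xf0}
#4 dst[0x13+5] := {0x21,0x63,0x76,0xbe,0x71}
query mem[0x10]=0x76, mem[0x08]=0x71, mem[0x13]=0x21, mem[0x06]=0x76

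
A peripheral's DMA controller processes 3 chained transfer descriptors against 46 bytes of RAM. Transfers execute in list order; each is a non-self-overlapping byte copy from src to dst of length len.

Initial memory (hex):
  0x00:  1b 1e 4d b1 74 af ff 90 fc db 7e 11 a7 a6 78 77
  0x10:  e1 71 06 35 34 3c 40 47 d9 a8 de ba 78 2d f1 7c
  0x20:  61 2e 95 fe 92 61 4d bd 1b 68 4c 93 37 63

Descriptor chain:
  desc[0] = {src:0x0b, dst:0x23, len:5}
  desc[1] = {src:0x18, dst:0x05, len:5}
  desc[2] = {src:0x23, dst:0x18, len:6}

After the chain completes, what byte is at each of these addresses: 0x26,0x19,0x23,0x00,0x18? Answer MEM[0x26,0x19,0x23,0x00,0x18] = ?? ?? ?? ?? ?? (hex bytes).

#0 dst[0x23+5] := {0x11,0xa7,0xa6,0x78,0x77}
#1 dst[0x05+5] := {0xd9,0xa8,0xde,0xba,0x78}
#2 dst[0x18+6] := {0x11,0xa7,0xa6,0x78,0x77,0x1b}
query mem[0x26]=0x78, mem[0x19]=0xa7, mem[0x23]=0x11, mem[0x00]=0x1b, mem[0x18]=0x11

MEM[0x26,0x19,0x23,0x00,0x18] = 78 a7 11 1b 11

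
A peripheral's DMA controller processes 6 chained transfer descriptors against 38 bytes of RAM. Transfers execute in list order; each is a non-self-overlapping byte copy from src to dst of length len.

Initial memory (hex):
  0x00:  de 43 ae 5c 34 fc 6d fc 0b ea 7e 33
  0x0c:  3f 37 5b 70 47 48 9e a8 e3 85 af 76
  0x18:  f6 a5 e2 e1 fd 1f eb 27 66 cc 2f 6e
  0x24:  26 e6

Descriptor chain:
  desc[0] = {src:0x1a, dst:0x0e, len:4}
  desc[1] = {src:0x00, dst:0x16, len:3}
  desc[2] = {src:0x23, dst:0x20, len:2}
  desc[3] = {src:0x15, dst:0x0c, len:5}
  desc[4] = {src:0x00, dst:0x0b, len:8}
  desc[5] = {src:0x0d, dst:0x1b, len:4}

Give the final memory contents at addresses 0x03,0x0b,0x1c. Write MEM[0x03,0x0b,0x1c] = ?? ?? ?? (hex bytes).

MEM[0x03,0x0b,0x1c] = 5c de 5c

[0] 0x1a->0x0e len=4 : e2 e1 fd 1f
[1] 0x00->0x16 len=3 : de 43 ae
[2] 0x23->0x20 len=2 : 6e 26
[3] 0x15->0x0c len=5 : 85 de 43 ae a5
[4] 0x00->0x0b len=8 : de 43 ae 5c 34 fc 6d fc
[5] 0x0d->0x1b len=4 : ae 5c 34 fc
query mem[0x03]=0x5c, mem[0x0b]=0xde, mem[0x1c]=0x5c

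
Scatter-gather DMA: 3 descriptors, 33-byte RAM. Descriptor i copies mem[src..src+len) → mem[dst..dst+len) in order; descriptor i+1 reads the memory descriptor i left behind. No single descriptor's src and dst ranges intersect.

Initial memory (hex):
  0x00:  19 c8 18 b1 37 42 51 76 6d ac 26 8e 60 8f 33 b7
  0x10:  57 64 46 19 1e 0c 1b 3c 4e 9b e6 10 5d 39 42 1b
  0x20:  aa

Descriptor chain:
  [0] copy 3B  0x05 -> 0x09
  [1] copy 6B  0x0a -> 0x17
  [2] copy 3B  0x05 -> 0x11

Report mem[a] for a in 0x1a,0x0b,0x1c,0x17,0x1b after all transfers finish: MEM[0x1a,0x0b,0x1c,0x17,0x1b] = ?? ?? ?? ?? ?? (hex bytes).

MEM[0x1a,0x0b,0x1c,0x17,0x1b] = 8f 76 b7 51 33

  after D0: wrote 3B at 0x09 = 425176
  after D1: wrote 6B at 0x17 = 5176608f33b7
  after D2: wrote 3B at 0x11 = 425176
query mem[0x1a]=0x8f, mem[0x0b]=0x76, mem[0x1c]=0xb7, mem[0x17]=0x51, mem[0x1b]=0x33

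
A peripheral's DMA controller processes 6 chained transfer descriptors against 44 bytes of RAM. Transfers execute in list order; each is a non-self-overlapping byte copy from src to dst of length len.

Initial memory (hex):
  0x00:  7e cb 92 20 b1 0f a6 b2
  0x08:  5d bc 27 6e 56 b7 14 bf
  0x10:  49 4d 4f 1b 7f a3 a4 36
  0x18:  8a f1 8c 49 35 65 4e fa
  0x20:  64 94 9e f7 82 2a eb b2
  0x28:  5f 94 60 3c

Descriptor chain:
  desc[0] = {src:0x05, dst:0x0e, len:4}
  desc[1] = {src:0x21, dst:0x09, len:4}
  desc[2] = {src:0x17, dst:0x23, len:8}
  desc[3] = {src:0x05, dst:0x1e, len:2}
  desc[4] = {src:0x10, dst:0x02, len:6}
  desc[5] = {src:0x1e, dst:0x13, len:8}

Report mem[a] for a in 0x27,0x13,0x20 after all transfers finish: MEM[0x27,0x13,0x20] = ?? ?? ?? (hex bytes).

[0] 0x05->0x0e len=4 : 0f a6 b2 5d
[1] 0x21->0x09 len=4 : 94 9e f7 82
[2] 0x17->0x23 len=8 : 36 8a f1 8c 49 35 65 4e
[3] 0x05->0x1e len=2 : 0f a6
[4] 0x10->0x02 len=6 : b2 5d 4f 1b 7f a3
[5] 0x1e->0x13 len=8 : 0f a6 64 94 9e 36 8a f1
query mem[0x27]=0x49, mem[0x13]=0x0f, mem[0x20]=0x64

MEM[0x27,0x13,0x20] = 49 0f 64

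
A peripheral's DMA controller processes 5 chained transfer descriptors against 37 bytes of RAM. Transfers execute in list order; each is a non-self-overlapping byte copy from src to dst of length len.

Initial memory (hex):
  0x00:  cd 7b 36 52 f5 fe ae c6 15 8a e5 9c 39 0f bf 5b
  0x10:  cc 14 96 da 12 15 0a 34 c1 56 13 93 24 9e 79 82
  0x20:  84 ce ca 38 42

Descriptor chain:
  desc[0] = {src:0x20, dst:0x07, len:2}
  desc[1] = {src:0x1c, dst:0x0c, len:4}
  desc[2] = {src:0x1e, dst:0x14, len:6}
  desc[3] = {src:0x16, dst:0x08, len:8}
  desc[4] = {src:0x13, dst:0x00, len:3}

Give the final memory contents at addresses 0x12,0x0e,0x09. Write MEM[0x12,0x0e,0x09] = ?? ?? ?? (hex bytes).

D0: mem[0x07..0x08] <- [84 ce]
D1: mem[0x0c..0x0f] <- [24 9e 79 82]
D2: mem[0x14..0x19] <- [79 82 84 ce ca 38]
D3: mem[0x08..0x0f] <- [84 ce ca 38 13 93 24 9e]
D4: mem[0x00..0x02] <- [da 79 82]
query mem[0x12]=0x96, mem[0x0e]=0x24, mem[0x09]=0xce

MEM[0x12,0x0e,0x09] = 96 24 ce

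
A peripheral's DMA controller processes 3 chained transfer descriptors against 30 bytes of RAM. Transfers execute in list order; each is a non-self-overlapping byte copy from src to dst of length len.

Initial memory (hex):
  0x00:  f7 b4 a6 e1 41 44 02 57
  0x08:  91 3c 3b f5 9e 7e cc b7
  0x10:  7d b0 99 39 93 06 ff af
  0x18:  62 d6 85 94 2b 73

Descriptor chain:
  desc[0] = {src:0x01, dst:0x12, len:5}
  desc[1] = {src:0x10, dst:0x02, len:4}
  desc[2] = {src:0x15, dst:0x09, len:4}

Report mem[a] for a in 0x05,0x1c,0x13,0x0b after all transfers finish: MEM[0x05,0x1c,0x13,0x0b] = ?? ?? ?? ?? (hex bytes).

MEM[0x05,0x1c,0x13,0x0b] = a6 2b a6 af

  after D0: wrote 5B at 0x12 = b4a6e14144
  after D1: wrote 4B at 0x02 = 7db0b4a6
  after D2: wrote 4B at 0x09 = 4144af62
query mem[0x05]=0xa6, mem[0x1c]=0x2b, mem[0x13]=0xa6, mem[0x0b]=0xaf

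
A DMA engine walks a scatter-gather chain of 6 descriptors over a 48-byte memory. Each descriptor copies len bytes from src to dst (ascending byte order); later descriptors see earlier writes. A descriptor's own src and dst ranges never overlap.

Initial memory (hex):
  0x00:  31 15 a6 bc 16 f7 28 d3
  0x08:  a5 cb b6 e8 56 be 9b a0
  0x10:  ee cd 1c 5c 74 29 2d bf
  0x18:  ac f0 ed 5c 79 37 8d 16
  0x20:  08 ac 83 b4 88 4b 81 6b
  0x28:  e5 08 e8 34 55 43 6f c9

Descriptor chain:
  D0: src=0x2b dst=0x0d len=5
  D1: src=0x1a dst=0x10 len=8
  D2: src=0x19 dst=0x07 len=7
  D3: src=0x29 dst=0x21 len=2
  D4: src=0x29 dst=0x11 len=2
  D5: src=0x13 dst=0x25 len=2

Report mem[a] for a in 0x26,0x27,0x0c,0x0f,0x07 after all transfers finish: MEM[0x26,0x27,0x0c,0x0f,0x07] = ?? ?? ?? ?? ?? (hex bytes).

#0 dst[0x0d+5] := {0x34,0x55,0x43,0x6f,0xc9}
#1 dst[0x10+8] := {0xed,0x5c,0x79,0x37,0x8d,0x16,0x08,0xac}
#2 dst[0x07+7] := {0xf0,0xed,0x5c,0x79,0x37,0x8d,0x16}
#3 dst[0x21+2] := {0x08,0xe8}
#4 dst[0x11+2] := {0x08,0xe8}
#5 dst[0x25+2] := {0x37,0x8d}
query mem[0x26]=0x8d, mem[0x27]=0x6b, mem[0x0c]=0x8d, mem[0x0f]=0x43, mem[0x07]=0xf0

MEM[0x26,0x27,0x0c,0x0f,0x07] = 8d 6b 8d 43 f0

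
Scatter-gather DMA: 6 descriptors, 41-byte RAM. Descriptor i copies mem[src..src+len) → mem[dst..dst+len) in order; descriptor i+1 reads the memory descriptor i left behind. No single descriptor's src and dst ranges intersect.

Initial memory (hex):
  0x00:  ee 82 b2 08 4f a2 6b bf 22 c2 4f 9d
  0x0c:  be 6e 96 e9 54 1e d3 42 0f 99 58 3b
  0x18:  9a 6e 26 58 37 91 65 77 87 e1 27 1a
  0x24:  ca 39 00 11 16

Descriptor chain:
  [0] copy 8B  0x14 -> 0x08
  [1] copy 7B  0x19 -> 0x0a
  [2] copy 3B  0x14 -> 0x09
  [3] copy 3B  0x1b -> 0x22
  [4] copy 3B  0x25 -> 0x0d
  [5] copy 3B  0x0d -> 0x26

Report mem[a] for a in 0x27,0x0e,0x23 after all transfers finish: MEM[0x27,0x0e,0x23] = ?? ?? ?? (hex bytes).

MEM[0x27,0x0e,0x23] = 00 00 37

[0] 0x14->0x08 len=8 : 0f 99 58 3b 9a 6e 26 58
[1] 0x19->0x0a len=7 : 6e 26 58 37 91 65 77
[2] 0x14->0x09 len=3 : 0f 99 58
[3] 0x1b->0x22 len=3 : 58 37 91
[4] 0x25->0x0d len=3 : 39 00 11
[5] 0x0d->0x26 len=3 : 39 00 11
query mem[0x27]=0x00, mem[0x0e]=0x00, mem[0x23]=0x37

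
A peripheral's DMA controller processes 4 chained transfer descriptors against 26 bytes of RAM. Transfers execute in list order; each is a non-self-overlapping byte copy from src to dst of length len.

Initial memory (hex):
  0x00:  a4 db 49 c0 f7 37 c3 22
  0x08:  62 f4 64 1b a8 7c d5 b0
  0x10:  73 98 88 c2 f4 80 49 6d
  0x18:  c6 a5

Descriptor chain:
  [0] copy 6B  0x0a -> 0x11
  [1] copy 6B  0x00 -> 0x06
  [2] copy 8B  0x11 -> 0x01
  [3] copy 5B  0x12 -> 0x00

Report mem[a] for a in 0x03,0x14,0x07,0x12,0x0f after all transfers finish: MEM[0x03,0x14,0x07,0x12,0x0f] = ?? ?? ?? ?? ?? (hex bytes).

MEM[0x03,0x14,0x07,0x12,0x0f] = d5 7c 6d 1b b0

#0 dst[0x11+6] := {0x64,0x1b,0xa8,0x7c,0xd5,0xb0}
#1 dst[0x06+6] := {0xa4,0xdb,0x49,0xc0,0xf7,0x37}
#2 dst[0x01+8] := {0x64,0x1b,0xa8,0x7c,0xd5,0xb0,0x6d,0xc6}
#3 dst[0x00+5] := {0x1b,0xa8,0x7c,0xd5,0xb0}
query mem[0x03]=0xd5, mem[0x14]=0x7c, mem[0x07]=0x6d, mem[0x12]=0x1b, mem[0x0f]=0xb0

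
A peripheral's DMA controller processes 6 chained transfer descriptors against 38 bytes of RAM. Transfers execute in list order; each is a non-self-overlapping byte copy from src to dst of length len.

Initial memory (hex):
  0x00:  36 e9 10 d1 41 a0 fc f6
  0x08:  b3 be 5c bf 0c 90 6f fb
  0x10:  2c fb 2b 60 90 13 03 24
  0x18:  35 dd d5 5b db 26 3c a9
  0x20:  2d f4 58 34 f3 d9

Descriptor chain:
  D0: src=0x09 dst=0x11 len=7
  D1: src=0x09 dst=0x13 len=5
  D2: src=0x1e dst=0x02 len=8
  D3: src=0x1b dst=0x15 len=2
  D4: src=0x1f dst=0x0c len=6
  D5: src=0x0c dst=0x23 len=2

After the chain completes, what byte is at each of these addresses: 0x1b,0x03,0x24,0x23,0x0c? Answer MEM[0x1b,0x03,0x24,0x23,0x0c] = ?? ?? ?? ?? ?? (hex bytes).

MEM[0x1b,0x03,0x24,0x23,0x0c] = 5b a9 2d a9 a9

[0] 0x09->0x11 len=7 : be 5c bf 0c 90 6f fb
[1] 0x09->0x13 len=5 : be 5c bf 0c 90
[2] 0x1e->0x02 len=8 : 3c a9 2d f4 58 34 f3 d9
[3] 0x1b->0x15 len=2 : 5b db
[4] 0x1f->0x0c len=6 : a9 2d f4 58 34 f3
[5] 0x0c->0x23 len=2 : a9 2d
query mem[0x1b]=0x5b, mem[0x03]=0xa9, mem[0x24]=0x2d, mem[0x23]=0xa9, mem[0x0c]=0xa9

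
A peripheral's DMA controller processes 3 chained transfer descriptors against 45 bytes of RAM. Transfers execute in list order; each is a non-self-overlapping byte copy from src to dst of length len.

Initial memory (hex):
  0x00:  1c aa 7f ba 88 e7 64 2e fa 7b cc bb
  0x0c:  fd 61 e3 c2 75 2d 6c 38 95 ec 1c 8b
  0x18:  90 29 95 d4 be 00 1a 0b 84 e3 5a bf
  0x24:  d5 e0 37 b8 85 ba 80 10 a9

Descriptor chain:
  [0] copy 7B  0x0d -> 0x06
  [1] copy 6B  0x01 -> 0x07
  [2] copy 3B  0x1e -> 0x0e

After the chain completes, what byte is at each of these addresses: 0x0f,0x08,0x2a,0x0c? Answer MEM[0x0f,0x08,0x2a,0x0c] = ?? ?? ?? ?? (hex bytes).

  after D0: wrote 7B at 0x06 = 61e3c2752d6c38
  after D1: wrote 6B at 0x07 = aa7fba88e761
  after D2: wrote 3B at 0x0e = 1a0b84
query mem[0x0f]=0x0b, mem[0x08]=0x7f, mem[0x2a]=0x80, mem[0x0c]=0x61

MEM[0x0f,0x08,0x2a,0x0c] = 0b 7f 80 61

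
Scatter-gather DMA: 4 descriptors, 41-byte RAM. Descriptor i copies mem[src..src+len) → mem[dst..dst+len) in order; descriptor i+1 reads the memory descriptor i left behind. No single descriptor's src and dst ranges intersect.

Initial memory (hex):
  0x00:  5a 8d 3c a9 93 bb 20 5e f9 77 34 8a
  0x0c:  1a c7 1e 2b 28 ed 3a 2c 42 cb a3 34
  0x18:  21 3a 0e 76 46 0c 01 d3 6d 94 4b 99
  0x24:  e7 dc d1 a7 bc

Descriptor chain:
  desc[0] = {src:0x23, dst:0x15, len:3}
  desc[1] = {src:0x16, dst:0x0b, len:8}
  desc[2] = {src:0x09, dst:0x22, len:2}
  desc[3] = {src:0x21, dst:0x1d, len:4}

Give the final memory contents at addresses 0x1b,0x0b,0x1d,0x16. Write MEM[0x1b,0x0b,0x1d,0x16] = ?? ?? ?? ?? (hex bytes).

MEM[0x1b,0x0b,0x1d,0x16] = 76 e7 94 e7

[0] 0x23->0x15 len=3 : 99 e7 dc
[1] 0x16->0x0b len=8 : e7 dc 21 3a 0e 76 46 0c
[2] 0x09->0x22 len=2 : 77 34
[3] 0x21->0x1d len=4 : 94 77 34 e7
query mem[0x1b]=0x76, mem[0x0b]=0xe7, mem[0x1d]=0x94, mem[0x16]=0xe7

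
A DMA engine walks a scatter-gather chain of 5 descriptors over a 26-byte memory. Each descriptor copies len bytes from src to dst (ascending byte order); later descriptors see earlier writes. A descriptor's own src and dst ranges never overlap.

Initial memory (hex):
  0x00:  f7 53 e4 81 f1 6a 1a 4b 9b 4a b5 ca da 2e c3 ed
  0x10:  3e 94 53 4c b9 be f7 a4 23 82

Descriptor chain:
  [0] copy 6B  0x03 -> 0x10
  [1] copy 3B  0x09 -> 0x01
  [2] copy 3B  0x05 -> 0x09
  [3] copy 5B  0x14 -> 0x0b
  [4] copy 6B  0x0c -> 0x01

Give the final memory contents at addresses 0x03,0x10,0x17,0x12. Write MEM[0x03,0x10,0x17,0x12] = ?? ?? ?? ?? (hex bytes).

MEM[0x03,0x10,0x17,0x12] = a4 81 a4 6a

#0 dst[0x10+6] := {0x81,0xf1,0x6a,0x1a,0x4b,0x9b}
#1 dst[0x01+3] := {0x4a,0xb5,0xca}
#2 dst[0x09+3] := {0x6a,0x1a,0x4b}
#3 dst[0x0b+5] := {0x4b,0x9b,0xf7,0xa4,0x23}
#4 dst[0x01+6] := {0x9b,0xf7,0xa4,0x23,0x81,0xf1}
query mem[0x03]=0xa4, mem[0x10]=0x81, mem[0x17]=0xa4, mem[0x12]=0x6a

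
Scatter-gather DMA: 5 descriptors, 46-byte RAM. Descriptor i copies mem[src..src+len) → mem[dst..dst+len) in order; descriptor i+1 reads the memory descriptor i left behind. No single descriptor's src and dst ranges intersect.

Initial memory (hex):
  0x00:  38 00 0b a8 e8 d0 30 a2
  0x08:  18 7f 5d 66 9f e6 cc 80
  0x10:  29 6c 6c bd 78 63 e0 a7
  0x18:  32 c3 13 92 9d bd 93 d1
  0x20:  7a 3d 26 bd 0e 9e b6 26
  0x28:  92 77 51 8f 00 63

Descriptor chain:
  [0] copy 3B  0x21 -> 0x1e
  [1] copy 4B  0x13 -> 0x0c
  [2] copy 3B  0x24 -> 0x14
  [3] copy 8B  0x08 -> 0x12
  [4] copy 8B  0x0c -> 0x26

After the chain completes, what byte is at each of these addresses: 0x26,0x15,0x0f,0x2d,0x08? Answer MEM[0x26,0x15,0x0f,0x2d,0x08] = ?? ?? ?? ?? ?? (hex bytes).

MEM[0x26,0x15,0x0f,0x2d,0x08] = bd 66 e0 7f 18

#0 dst[0x1e+3] := {0x3d,0x26,0xbd}
#1 dst[0x0c+4] := {0xbd,0x78,0x63,0xe0}
#2 dst[0x14+3] := {0x0e,0x9e,0xb6}
#3 dst[0x12+8] := {0x18,0x7f,0x5d,0x66,0xbd,0x78,0x63,0xe0}
#4 dst[0x26+8] := {0xbd,0x78,0x63,0xe0,0x29,0x6c,0x18,0x7f}
query mem[0x26]=0xbd, mem[0x15]=0x66, mem[0x0f]=0xe0, mem[0x2d]=0x7f, mem[0x08]=0x18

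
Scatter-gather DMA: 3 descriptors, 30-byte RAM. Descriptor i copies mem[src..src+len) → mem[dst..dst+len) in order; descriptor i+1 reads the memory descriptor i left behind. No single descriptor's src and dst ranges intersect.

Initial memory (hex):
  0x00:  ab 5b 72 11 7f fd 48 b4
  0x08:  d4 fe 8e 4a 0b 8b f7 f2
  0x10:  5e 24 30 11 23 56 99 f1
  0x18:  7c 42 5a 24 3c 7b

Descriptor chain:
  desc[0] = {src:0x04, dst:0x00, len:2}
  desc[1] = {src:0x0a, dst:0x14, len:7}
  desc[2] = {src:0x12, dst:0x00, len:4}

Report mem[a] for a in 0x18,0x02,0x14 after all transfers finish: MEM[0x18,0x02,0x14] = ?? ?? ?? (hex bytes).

D0: mem[0x00..0x01] <- [7f fd]
D1: mem[0x14..0x1a] <- [8e 4a 0b 8b f7 f2 5e]
D2: mem[0x00..0x03] <- [30 11 8e 4a]
query mem[0x18]=0xf7, mem[0x02]=0x8e, mem[0x14]=0x8e

MEM[0x18,0x02,0x14] = f7 8e 8e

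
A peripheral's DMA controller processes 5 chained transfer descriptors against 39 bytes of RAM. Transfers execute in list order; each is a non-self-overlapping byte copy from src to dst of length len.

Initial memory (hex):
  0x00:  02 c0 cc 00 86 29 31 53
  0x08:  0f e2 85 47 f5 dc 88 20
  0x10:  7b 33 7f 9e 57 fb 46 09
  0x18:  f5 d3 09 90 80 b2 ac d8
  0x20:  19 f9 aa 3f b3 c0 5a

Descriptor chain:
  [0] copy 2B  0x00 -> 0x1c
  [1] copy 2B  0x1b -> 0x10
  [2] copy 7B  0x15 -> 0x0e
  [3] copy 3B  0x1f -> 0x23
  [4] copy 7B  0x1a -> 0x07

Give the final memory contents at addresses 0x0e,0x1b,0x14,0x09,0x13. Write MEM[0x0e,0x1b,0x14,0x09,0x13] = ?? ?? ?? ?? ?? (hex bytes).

MEM[0x0e,0x1b,0x14,0x09,0x13] = fb 90 90 02 09

  after D0: wrote 2B at 0x1c = 02c0
  after D1: wrote 2B at 0x10 = 9002
  after D2: wrote 7B at 0x0e = fb4609f5d30990
  after D3: wrote 3B at 0x23 = d819f9
  after D4: wrote 7B at 0x07 = 099002c0acd819
query mem[0x0e]=0xfb, mem[0x1b]=0x90, mem[0x14]=0x90, mem[0x09]=0x02, mem[0x13]=0x09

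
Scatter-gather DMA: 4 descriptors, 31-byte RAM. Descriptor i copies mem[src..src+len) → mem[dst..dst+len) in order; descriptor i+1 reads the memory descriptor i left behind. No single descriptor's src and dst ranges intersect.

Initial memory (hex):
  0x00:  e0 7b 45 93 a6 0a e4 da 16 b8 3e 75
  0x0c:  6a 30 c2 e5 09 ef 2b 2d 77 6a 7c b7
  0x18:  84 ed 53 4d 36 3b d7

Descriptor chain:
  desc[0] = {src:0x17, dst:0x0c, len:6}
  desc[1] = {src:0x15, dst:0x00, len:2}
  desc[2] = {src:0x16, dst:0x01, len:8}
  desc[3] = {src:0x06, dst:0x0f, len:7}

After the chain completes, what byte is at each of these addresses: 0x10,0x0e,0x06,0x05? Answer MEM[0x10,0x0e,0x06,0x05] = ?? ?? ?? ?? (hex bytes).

MEM[0x10,0x0e,0x06,0x05] = 36 ed 4d 53

[0] 0x17->0x0c len=6 : b7 84 ed 53 4d 36
[1] 0x15->0x00 len=2 : 6a 7c
[2] 0x16->0x01 len=8 : 7c b7 84 ed 53 4d 36 3b
[3] 0x06->0x0f len=7 : 4d 36 3b b8 3e 75 b7
query mem[0x10]=0x36, mem[0x0e]=0xed, mem[0x06]=0x4d, mem[0x05]=0x53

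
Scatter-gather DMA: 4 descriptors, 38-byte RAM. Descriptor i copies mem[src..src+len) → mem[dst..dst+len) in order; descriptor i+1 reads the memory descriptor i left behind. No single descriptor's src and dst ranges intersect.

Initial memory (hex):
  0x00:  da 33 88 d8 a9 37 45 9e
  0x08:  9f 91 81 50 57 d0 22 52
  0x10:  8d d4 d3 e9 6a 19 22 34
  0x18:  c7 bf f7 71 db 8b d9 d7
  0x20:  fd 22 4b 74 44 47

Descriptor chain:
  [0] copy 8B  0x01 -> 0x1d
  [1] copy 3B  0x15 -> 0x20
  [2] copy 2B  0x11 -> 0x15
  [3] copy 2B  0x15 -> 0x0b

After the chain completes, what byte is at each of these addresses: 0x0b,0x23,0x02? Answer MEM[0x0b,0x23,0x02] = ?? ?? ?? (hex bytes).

MEM[0x0b,0x23,0x02] = d4 9e 88

D0: mem[0x1d..0x24] <- [33 88 d8 a9 37 45 9e 9f]
D1: mem[0x20..0x22] <- [19 22 34]
D2: mem[0x15..0x16] <- [d4 d3]
D3: mem[0x0b..0x0c] <- [d4 d3]
query mem[0x0b]=0xd4, mem[0x23]=0x9e, mem[0x02]=0x88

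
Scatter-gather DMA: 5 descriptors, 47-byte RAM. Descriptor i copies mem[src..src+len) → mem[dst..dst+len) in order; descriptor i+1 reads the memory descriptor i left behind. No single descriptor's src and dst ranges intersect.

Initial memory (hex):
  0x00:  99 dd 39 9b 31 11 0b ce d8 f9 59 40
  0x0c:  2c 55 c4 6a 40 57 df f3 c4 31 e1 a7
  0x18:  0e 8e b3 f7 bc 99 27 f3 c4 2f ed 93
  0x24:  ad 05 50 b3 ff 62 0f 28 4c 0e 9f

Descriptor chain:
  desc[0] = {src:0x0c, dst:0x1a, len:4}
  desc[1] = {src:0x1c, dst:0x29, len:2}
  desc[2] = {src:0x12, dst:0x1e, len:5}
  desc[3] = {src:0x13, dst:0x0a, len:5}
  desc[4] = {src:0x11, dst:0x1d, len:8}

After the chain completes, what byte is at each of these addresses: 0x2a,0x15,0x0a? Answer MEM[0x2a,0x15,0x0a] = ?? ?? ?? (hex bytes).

MEM[0x2a,0x15,0x0a] = 6a 31 f3

D0: mem[0x1a..0x1d] <- [2c 55 c4 6a]
D1: mem[0x29..0x2a] <- [c4 6a]
D2: mem[0x1e..0x22] <- [df f3 c4 31 e1]
D3: mem[0x0a..0x0e] <- [f3 c4 31 e1 a7]
D4: mem[0x1d..0x24] <- [57 df f3 c4 31 e1 a7 0e]
query mem[0x2a]=0x6a, mem[0x15]=0x31, mem[0x0a]=0xf3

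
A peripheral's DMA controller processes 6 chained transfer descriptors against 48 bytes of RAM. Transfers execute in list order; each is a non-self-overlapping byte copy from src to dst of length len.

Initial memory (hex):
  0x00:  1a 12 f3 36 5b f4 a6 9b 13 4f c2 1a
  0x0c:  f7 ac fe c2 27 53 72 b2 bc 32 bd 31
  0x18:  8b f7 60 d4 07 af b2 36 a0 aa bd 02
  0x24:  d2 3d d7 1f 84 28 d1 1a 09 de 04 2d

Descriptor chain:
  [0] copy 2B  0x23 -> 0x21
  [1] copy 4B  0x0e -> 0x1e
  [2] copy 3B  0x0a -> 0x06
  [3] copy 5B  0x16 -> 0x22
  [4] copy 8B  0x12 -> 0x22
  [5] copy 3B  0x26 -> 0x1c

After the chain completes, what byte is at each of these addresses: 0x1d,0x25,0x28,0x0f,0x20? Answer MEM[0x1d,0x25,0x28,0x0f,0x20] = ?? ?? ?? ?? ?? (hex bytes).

MEM[0x1d,0x25,0x28,0x0f,0x20] = 31 32 8b c2 27

[0] 0x23->0x21 len=2 : 02 d2
[1] 0x0e->0x1e len=4 : fe c2 27 53
[2] 0x0a->0x06 len=3 : c2 1a f7
[3] 0x16->0x22 len=5 : bd 31 8b f7 60
[4] 0x12->0x22 len=8 : 72 b2 bc 32 bd 31 8b f7
[5] 0x26->0x1c len=3 : bd 31 8b
query mem[0x1d]=0x31, mem[0x25]=0x32, mem[0x28]=0x8b, mem[0x0f]=0xc2, mem[0x20]=0x27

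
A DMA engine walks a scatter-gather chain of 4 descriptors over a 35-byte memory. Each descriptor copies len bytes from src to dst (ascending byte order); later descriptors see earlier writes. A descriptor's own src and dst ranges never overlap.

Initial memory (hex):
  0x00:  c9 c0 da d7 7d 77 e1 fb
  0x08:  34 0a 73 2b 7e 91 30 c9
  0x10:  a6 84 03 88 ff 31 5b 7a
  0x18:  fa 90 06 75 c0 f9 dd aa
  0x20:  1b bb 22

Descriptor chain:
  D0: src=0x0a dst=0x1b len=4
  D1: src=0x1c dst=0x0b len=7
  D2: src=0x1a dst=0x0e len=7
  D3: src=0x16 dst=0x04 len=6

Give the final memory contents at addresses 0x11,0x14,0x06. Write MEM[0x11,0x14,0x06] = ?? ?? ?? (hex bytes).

[0] 0x0a->0x1b len=4 : 73 2b 7e 91
[1] 0x1c->0x0b len=7 : 2b 7e 91 aa 1b bb 22
[2] 0x1a->0x0e len=7 : 06 73 2b 7e 91 aa 1b
[3] 0x16->0x04 len=6 : 5b 7a fa 90 06 73
query mem[0x11]=0x7e, mem[0x14]=0x1b, mem[0x06]=0xfa

MEM[0x11,0x14,0x06] = 7e 1b fa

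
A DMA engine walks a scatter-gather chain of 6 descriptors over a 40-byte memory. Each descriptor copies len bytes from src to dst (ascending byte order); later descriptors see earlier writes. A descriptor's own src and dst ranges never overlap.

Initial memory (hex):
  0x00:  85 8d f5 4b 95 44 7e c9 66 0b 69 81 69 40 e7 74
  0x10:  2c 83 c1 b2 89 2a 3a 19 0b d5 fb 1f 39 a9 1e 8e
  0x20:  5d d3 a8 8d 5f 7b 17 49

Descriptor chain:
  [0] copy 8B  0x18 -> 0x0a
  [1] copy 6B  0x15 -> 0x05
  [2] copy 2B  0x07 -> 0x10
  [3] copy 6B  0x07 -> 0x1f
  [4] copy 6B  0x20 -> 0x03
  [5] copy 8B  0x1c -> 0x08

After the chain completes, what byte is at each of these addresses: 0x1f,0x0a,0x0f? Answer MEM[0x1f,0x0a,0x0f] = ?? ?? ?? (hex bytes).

MEM[0x1f,0x0a,0x0f] = 19 1e d5

[0] 0x18->0x0a len=8 : 0b d5 fb 1f 39 a9 1e 8e
[1] 0x15->0x05 len=6 : 2a 3a 19 0b d5 fb
[2] 0x07->0x10 len=2 : 19 0b
[3] 0x07->0x1f len=6 : 19 0b d5 fb d5 fb
[4] 0x20->0x03 len=6 : 0b d5 fb d5 fb 7b
[5] 0x1c->0x08 len=8 : 39 a9 1e 19 0b d5 fb d5
query mem[0x1f]=0x19, mem[0x0a]=0x1e, mem[0x0f]=0xd5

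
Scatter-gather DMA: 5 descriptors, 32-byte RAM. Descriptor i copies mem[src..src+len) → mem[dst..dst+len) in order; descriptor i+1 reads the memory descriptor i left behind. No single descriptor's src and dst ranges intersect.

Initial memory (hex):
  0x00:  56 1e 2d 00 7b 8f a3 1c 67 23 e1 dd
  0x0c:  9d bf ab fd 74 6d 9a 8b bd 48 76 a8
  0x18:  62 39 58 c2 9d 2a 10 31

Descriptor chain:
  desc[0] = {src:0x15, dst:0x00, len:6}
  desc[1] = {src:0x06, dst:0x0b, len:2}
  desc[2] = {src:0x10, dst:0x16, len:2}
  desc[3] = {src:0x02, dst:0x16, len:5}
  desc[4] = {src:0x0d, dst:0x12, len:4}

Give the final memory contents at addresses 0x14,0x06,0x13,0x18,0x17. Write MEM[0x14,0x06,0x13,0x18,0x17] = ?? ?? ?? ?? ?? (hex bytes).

[0] 0x15->0x00 len=6 : 48 76 a8 62 39 58
[1] 0x06->0x0b len=2 : a3 1c
[2] 0x10->0x16 len=2 : 74 6d
[3] 0x02->0x16 len=5 : a8 62 39 58 a3
[4] 0x0d->0x12 len=4 : bf ab fd 74
query mem[0x14]=0xfd, mem[0x06]=0xa3, mem[0x13]=0xab, mem[0x18]=0x39, mem[0x17]=0x62

MEM[0x14,0x06,0x13,0x18,0x17] = fd a3 ab 39 62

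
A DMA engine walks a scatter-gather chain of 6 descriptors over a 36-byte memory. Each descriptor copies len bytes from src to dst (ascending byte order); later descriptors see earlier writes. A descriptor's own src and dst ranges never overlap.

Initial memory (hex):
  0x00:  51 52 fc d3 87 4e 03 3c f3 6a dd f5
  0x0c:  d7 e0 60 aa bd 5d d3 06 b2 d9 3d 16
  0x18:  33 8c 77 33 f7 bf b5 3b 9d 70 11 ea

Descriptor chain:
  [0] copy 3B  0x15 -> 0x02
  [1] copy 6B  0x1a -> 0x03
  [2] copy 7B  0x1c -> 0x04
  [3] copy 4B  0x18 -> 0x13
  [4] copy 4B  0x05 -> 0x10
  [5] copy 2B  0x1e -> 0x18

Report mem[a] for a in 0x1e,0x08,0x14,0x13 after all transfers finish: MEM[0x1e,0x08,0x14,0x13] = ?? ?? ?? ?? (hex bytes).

MEM[0x1e,0x08,0x14,0x13] = b5 9d 8c 9d

#0 dst[0x02+3] := {0xd9,0x3d,0x16}
#1 dst[0x03+6] := {0x77,0x33,0xf7,0xbf,0xb5,0x3b}
#2 dst[0x04+7] := {0xf7,0xbf,0xb5,0x3b,0x9d,0x70,0x11}
#3 dst[0x13+4] := {0x33,0x8c,0x77,0x33}
#4 dst[0x10+4] := {0xbf,0xb5,0x3b,0x9d}
#5 dst[0x18+2] := {0xb5,0x3b}
query mem[0x1e]=0xb5, mem[0x08]=0x9d, mem[0x14]=0x8c, mem[0x13]=0x9d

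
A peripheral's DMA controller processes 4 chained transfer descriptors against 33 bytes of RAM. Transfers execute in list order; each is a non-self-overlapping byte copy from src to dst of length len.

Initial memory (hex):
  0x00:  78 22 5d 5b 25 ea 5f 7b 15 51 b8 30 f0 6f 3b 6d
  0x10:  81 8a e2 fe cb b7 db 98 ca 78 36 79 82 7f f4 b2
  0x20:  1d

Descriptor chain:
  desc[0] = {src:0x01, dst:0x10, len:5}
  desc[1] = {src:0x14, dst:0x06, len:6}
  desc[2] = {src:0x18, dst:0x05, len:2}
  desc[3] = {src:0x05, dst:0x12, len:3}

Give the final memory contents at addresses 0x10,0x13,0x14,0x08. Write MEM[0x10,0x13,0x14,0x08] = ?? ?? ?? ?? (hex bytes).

MEM[0x10,0x13,0x14,0x08] = 22 78 b7 db

  after D0: wrote 5B at 0x10 = 225d5b25ea
  after D1: wrote 6B at 0x06 = eab7db98ca78
  after D2: wrote 2B at 0x05 = ca78
  after D3: wrote 3B at 0x12 = ca78b7
query mem[0x10]=0x22, mem[0x13]=0x78, mem[0x14]=0xb7, mem[0x08]=0xdb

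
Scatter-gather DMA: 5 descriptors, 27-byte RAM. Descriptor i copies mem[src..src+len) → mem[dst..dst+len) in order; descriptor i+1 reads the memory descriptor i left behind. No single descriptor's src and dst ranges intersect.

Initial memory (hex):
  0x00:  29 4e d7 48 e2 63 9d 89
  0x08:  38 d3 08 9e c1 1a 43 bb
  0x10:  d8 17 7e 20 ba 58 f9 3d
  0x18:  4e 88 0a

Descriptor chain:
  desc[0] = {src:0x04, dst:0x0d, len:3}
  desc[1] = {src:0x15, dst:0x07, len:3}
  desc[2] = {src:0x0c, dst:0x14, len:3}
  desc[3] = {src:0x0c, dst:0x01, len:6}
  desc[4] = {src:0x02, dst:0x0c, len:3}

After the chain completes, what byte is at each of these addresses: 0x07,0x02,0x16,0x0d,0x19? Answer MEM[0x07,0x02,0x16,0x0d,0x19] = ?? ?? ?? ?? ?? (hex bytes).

  after D0: wrote 3B at 0x0d = e2639d
  after D1: wrote 3B at 0x07 = 58f93d
  after D2: wrote 3B at 0x14 = c1e263
  after D3: wrote 6B at 0x01 = c1e2639dd817
  after D4: wrote 3B at 0x0c = e2639d
query mem[0x07]=0x58, mem[0x02]=0xe2, mem[0x16]=0x63, mem[0x0d]=0x63, mem[0x19]=0x88

MEM[0x07,0x02,0x16,0x0d,0x19] = 58 e2 63 63 88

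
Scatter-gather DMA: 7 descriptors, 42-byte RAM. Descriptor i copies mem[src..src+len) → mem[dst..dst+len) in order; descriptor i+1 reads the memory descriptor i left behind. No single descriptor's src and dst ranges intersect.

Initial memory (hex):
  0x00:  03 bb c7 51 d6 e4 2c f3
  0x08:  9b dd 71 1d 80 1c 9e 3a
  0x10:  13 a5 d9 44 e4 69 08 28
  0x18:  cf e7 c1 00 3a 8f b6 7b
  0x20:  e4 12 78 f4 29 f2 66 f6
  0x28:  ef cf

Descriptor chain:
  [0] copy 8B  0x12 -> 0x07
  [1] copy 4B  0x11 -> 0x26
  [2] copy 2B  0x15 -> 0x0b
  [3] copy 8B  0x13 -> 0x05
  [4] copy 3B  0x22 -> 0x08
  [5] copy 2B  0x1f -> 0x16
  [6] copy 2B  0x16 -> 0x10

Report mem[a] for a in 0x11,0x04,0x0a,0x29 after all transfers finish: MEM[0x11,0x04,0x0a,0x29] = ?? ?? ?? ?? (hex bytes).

MEM[0x11,0x04,0x0a,0x29] = e4 d6 29 e4

[0] 0x12->0x07 len=8 : d9 44 e4 69 08 28 cf e7
[1] 0x11->0x26 len=4 : a5 d9 44 e4
[2] 0x15->0x0b len=2 : 69 08
[3] 0x13->0x05 len=8 : 44 e4 69 08 28 cf e7 c1
[4] 0x22->0x08 len=3 : 78 f4 29
[5] 0x1f->0x16 len=2 : 7b e4
[6] 0x16->0x10 len=2 : 7b e4
query mem[0x11]=0xe4, mem[0x04]=0xd6, mem[0x0a]=0x29, mem[0x29]=0xe4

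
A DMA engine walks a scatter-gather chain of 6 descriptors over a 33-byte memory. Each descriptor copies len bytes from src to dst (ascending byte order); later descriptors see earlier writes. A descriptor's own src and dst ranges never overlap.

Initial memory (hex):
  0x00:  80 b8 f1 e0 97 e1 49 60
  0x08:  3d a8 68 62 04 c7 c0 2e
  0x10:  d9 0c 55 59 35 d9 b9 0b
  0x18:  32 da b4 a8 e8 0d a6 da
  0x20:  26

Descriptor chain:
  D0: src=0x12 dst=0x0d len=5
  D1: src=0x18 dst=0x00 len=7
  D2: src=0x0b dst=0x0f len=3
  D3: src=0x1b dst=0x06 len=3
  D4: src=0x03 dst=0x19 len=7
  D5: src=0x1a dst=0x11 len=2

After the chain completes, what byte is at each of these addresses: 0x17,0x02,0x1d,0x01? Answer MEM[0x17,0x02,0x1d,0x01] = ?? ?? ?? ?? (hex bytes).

MEM[0x17,0x02,0x1d,0x01] = 0b b4 e8 da

  after D0: wrote 5B at 0x0d = 555935d9b9
  after D1: wrote 7B at 0x00 = 32dab4a8e80da6
  after D2: wrote 3B at 0x0f = 620455
  after D3: wrote 3B at 0x06 = a8e80d
  after D4: wrote 7B at 0x19 = a8e80da8e80da8
  after D5: wrote 2B at 0x11 = e80d
query mem[0x17]=0x0b, mem[0x02]=0xb4, mem[0x1d]=0xe8, mem[0x01]=0xda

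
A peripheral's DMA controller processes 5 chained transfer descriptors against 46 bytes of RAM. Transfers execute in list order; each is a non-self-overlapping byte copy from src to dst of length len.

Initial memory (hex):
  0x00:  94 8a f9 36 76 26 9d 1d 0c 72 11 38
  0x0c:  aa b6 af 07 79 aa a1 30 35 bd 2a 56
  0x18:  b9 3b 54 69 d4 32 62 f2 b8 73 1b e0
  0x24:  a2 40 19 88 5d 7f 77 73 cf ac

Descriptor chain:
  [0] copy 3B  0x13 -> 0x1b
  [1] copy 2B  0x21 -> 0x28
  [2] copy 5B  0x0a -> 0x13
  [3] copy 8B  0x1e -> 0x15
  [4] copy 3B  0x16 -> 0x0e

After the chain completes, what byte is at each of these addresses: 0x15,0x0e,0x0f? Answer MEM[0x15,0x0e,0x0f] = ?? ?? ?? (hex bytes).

MEM[0x15,0x0e,0x0f] = 62 f2 b8

#0 dst[0x1b+3] := {0x30,0x35,0xbd}
#1 dst[0x28+2] := {0x73,0x1b}
#2 dst[0x13+5] := {0x11,0x38,0xaa,0xb6,0xaf}
#3 dst[0x15+8] := {0x62,0xf2,0xb8,0x73,0x1b,0xe0,0xa2,0x40}
#4 dst[0x0e+3] := {0xf2,0xb8,0x73}
query mem[0x15]=0x62, mem[0x0e]=0xf2, mem[0x0f]=0xb8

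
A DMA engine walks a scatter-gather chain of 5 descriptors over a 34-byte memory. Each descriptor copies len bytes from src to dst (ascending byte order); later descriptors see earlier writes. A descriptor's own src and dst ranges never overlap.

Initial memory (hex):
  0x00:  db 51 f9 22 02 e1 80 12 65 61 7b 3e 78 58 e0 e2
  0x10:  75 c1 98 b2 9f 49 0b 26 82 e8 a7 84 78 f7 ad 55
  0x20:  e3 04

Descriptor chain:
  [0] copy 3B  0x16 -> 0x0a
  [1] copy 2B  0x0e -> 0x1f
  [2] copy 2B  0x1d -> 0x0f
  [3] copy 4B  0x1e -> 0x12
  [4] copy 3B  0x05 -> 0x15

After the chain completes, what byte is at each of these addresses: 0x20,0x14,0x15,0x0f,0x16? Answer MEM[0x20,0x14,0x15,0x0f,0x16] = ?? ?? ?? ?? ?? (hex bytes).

MEM[0x20,0x14,0x15,0x0f,0x16] = e2 e2 e1 f7 80

#0 dst[0x0a+3] := {0x0b,0x26,0x82}
#1 dst[0x1f+2] := {0xe0,0xe2}
#2 dst[0x0f+2] := {0xf7,0xad}
#3 dst[0x12+4] := {0xad,0xe0,0xe2,0x04}
#4 dst[0x15+3] := {0xe1,0x80,0x12}
query mem[0x20]=0xe2, mem[0x14]=0xe2, mem[0x15]=0xe1, mem[0x0f]=0xf7, mem[0x16]=0x80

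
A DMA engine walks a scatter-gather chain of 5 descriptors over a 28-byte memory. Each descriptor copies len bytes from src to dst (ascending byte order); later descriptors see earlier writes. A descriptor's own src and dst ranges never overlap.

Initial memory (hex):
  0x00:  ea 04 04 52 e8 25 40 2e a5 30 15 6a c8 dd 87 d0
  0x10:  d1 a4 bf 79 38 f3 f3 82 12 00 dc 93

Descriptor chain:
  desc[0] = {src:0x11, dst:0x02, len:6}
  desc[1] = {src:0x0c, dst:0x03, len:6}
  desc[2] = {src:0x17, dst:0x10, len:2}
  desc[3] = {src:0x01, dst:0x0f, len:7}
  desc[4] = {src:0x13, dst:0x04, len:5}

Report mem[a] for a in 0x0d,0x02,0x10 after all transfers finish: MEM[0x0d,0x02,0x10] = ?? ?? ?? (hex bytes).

MEM[0x0d,0x02,0x10] = dd a4 a4

[0] 0x11->0x02 len=6 : a4 bf 79 38 f3 f3
[1] 0x0c->0x03 len=6 : c8 dd 87 d0 d1 a4
[2] 0x17->0x10 len=2 : 82 12
[3] 0x01->0x0f len=7 : 04 a4 c8 dd 87 d0 d1
[4] 0x13->0x04 len=5 : 87 d0 d1 f3 82
query mem[0x0d]=0xdd, mem[0x02]=0xa4, mem[0x10]=0xa4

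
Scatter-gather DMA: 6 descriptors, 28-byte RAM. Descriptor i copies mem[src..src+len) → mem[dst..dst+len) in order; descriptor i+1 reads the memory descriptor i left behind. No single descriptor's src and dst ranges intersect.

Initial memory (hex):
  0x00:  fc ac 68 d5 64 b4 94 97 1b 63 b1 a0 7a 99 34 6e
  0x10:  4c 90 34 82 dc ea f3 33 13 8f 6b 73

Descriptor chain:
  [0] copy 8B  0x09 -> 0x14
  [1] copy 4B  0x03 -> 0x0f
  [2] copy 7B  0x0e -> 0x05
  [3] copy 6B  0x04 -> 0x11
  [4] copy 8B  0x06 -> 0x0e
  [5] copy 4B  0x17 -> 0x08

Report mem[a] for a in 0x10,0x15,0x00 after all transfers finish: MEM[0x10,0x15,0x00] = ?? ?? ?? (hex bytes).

MEM[0x10,0x15,0x00] = b4 99 fc

[0] 0x09->0x14 len=8 : 63 b1 a0 7a 99 34 6e 4c
[1] 0x03->0x0f len=4 : d5 64 b4 94
[2] 0x0e->0x05 len=7 : 34 d5 64 b4 94 82 63
[3] 0x04->0x11 len=6 : 64 34 d5 64 b4 94
[4] 0x06->0x0e len=8 : d5 64 b4 94 82 63 7a 99
[5] 0x17->0x08 len=4 : 7a 99 34 6e
query mem[0x10]=0xb4, mem[0x15]=0x99, mem[0x00]=0xfc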